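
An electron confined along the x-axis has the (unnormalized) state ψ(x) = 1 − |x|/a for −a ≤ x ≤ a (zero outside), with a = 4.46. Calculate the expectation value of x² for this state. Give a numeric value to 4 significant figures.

⟨x²⟩ = ∫ x²·|ψ|² dx / ∫|ψ|² dx (integrals over the domain).
ψ is even, so ∫ over [−a, a] = 2∫₀ᵃ with ψ = 1 − x/a there: ∫₀ᵃ (1 − x/a)² dx = a/3, ∫₀ᵃ x²(1 − x/a)² dx = a³/30, ∫₀ᵃ x⁴(1 − x/a)² dx = a⁵/105.
State is unnormalized: ∫|ψ|² dx = 2.9733, and ∫ψ*·x²·ψ dx = 5.9144, so ⟨x²⟩ = 5.9144 / 2.9733.
⟨x²⟩ = 1.9892.

1.989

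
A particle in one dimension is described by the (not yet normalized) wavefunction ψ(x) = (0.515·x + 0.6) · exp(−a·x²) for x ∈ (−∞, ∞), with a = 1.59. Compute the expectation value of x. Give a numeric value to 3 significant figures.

0.242

⟨x⟩ = ∫ x·|ψ|² dx / ∫|ψ|² dx (integrals over the domain).
Expand each integrand as polynomial × e^(−2ax²) and use ∫x^(2j)·e^(−2ax²) dx = (2j−1)!!/(4a)^j · √(π/(2a)), odd powers → 0; here √(π/(2a)) = 0.99394.
State is unnormalized: ∫|ψ|² dx = 0.39927, and ∫ψ*·x·ψ dx = 0.096581, so ⟨x⟩ = 0.096581 / 0.39927.
⟨x⟩ = 0.24190.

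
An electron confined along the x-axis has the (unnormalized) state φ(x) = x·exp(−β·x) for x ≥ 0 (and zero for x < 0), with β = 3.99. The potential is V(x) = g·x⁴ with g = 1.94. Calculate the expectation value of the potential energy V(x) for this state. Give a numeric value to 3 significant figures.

⟨V⟩ = ∫ V(x)·|φ|² dx / ∫|φ|² dx.
Every integrand reduces to terms xʲ·e^(−2βx) on [0, ∞); use ∫₀^∞ xʲ·e^(−2βx) dx = j!/(2β)^(j+1).
State is unnormalized: ∫|φ|² dx = 0.0039357, and ∫φ*·V(x)·φ dx = 0.00067782, so ⟨V⟩ = 0.00067782 / 0.0039357.
⟨V⟩ = 0.17222.

0.172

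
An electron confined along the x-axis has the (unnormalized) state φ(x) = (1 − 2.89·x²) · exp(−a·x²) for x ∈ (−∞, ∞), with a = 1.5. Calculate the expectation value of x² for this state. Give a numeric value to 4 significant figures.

⟨x²⟩ = ∫ x²·|φ|² dx / ∫|φ|² dx (integrals over the domain).
Expand each integrand as polynomial × e^(−2ax²) and use ∫x^(2j)·e^(−2ax²) dx = (2j−1)!!/(4a)^j · √(π/(2a)), odd powers → 0; here √(π/(2a)) = 1.0233.
State is unnormalized: ∫|φ|² dx = 0.74977, and ∫φ*·x²·φ dx = 0.27119, so ⟨x²⟩ = 0.27119 / 0.74977.
⟨x²⟩ = 0.36170.

0.3617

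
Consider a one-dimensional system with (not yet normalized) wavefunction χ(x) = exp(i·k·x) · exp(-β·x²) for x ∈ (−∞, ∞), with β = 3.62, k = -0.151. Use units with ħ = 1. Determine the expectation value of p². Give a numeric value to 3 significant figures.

3.64

p² χ = −ħ² d²χ/dx²; ⟨p²⟩ = −ħ² ∫ χ*·χ'' dx / ∫|χ|² dx.
Gaussian moments: ∫x^(2j)·e^(−2βx²) dx = (2j−1)!!/(4β)^j · √(π/(2β)), odd powers integrate to 0; here √(π/(2β)) = 0.65873. Derivatives: χ′ = (ik − 2βx)·χ, χ″ = ((ik − 2βx)² − 2β)·χ; the odd-in-x pieces drop out.
State is unnormalized: ∫|χ|² dx = 0.65873, and ∫χ*·(−ħ² χ'') dx = 2.3996, so ⟨p²⟩ = 2.3996 / 0.65873.
⟨p²⟩ = 3.6428.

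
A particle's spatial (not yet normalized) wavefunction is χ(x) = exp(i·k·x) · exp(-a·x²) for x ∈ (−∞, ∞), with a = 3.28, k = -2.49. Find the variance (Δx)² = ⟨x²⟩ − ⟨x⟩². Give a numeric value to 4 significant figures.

Compute ⟨x⟩ and ⟨x²⟩ separately, then (Δx)² = ⟨x²⟩ − ⟨x⟩².
Gaussian moments: ∫x^(2j)·e^(−2ax²) dx = (2j−1)!!/(4a)^j · √(π/(2a)), odd powers integrate to 0; here √(π/(2a)) = 0.69203.
Normalization: ∫|χ|² dx = 0.69203.
⟨x⟩ = 0.0000 and ⟨x²⟩ = 0.076220.
(Δx)² = 0.076220 − (0.0000)² = 0.076220.

0.07622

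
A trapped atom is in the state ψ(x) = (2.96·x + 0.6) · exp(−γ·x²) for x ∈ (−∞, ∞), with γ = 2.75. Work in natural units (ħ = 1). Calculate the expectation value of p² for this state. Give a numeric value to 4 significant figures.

6.538

p² ψ = −ħ² d²ψ/dx²; ⟨p²⟩ = −ħ² ∫ ψ*·ψ'' dx / ∫|ψ|² dx.
Expand each integrand as polynomial × e^(−2γx²) and use ∫x^(2j)·e^(−2γx²) dx = (2j−1)!!/(4γ)^j · √(π/(2γ)), odd powers → 0; here √(π/(2γ)) = 0.75578. Differentiate with the product rule, d/dx e^(−γx²) = −2γx·e^(−γx²).
State is unnormalized: ∫|ψ|² dx = 0.87406, and ∫ψ*·(−ħ² ψ'') dx = 5.7146, so ⟨p²⟩ = 5.7146 / 0.87406.
⟨p²⟩ = 6.5380.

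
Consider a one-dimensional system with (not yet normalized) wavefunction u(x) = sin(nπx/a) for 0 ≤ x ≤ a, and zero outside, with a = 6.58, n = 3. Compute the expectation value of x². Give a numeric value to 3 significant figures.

14.2

⟨x²⟩ = ∫ x²·|u|² dx / ∫|u|² dx (integrals over the domain).
With sin²θ = (1 − cos2θ)/2 on 0 ≤ x ≤ a: ∫sin²(nπx/a) dx = a/2, ∫x·sin²(nπx/a) dx = a²/4, ∫x²·sin²(nπx/a) dx = a³·(1/6 − 1/(4n²π²)); higher powers xᵏ the same way, integrating xᵏ·cos(2nπx/a) by parts.
State is unnormalized: ∫|u|² dx = 3.2900, and ∫u*·x²·u dx = 46.680, so ⟨x²⟩ = 46.680 / 3.2900.
⟨x²⟩ = 14.188.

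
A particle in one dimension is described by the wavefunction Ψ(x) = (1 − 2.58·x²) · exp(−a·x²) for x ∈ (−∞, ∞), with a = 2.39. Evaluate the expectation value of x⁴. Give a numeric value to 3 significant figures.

⟨x⁴⟩ = ∫ x⁴·|Ψ|² dx / ∫|Ψ|² dx (integrals over the domain).
Expand each integrand as polynomial × e^(−2ax²) and use ∫x^(2j)·e^(−2ax²) dx = (2j−1)!!/(4a)^j · √(π/(2a)), odd powers → 0; here √(π/(2a)) = 0.81070.
State is unnormalized: ∫|Ψ|² dx = 0.55026, and ∫Ψ*·x⁴·Ψ dx = 0.022630, so ⟨x⁴⟩ = 0.022630 / 0.55026.
⟨x⁴⟩ = 0.041126.

0.0411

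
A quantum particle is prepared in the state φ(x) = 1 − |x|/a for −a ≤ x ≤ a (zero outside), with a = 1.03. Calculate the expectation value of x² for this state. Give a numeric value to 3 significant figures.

⟨x²⟩ = ∫ x²·|φ|² dx / ∫|φ|² dx (integrals over the domain).
φ is even, so ∫ over [−a, a] = 2∫₀ᵃ with φ = 1 − x/a there: ∫₀ᵃ (1 − x/a)² dx = a/3, ∫₀ᵃ x²(1 − x/a)² dx = a³/30, ∫₀ᵃ x⁴(1 − x/a)² dx = a⁵/105.
State is unnormalized: ∫|φ|² dx = 0.68667, and ∫φ*·x²·φ dx = 0.072848, so ⟨x²⟩ = 0.072848 / 0.68667.
⟨x²⟩ = 0.10609.

0.106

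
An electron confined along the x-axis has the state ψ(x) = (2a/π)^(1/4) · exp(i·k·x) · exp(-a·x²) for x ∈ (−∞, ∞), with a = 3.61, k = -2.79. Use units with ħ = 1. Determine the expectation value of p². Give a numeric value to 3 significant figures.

p² ψ = −ħ² d²ψ/dx²; ⟨p²⟩ = −ħ² ∫ ψ*·ψ'' dx.
Gaussian moments: ∫x^(2j)·e^(−2ax²) dx = (2j−1)!!/(4a)^j · √(π/(2a)), odd powers integrate to 0; here √(π/(2a)) = 0.65964. Derivatives: ψ′ = (ik − 2ax)·ψ, ψ″ = ((ik − 2ax)² − 2a)·ψ; the odd-in-x pieces drop out.
⟨p²⟩ = 11.394.

11.4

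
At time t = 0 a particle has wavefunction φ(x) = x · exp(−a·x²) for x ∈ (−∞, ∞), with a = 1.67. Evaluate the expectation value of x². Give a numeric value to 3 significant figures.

⟨x²⟩ = ∫ x²·|φ|² dx / ∫|φ|² dx (integrals over the domain).
Expand each integrand as polynomial × e^(−2ax²) and use ∫x^(2j)·e^(−2ax²) dx = (2j−1)!!/(4a)^j · √(π/(2a)), odd powers → 0; here √(π/(2a)) = 0.96984.
State is unnormalized: ∫|φ|² dx = 0.14519, and ∫φ*·x²·φ dx = 0.065203, so ⟨x²⟩ = 0.065203 / 0.14519.
⟨x²⟩ = 0.44910.

0.449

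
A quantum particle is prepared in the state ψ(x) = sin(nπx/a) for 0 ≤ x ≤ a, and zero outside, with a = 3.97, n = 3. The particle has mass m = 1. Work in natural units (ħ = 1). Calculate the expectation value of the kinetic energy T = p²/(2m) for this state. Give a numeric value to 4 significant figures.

2.818

T = −(ħ²/2m) d²/dx², so ⟨T⟩ = −(ħ²/2m) ∫ ψ*·ψ'' dx / ∫|ψ|² dx; with m = 1.
d/dx sin(nπx/a) = (nπ/a)·cos(nπx/a) and d²/dx² sin(nπx/a) = −(nπ/a)²·sin(nπx/a); on 0 ≤ x ≤ a, ∫sin²(nπx/a) dx = a/2 and ∫sin(nπx/a)·cos(nπx/a) dx = 0.
State is unnormalized: ∫|ψ|² dx = 1.9850, and ∫ψ*·(−ħ²/2m · ψ'') dx = 5.5936, so ⟨T⟩ = 5.5936 / 1.9850.
⟨T⟩ = 2.8179.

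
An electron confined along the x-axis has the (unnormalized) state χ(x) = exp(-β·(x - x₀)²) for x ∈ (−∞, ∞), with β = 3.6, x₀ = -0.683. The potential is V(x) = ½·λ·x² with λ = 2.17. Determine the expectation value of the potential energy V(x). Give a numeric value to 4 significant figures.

0.5815

⟨V⟩ = ∫ V(x)·|χ|² dx / ∫|χ|² dx.
Gaussian moments (u = x − x₀): ∫u^(2j)·e^(−2βu²) du = (2j−1)!!/(4β)^j · √(π/(2β)), odd powers integrate to 0; here √(π/(2β)) = 0.66055.
State is unnormalized: ∫|χ|² dx = 0.66055, and ∫χ*·V(x)·χ dx = 0.38410, so ⟨V⟩ = 0.38410 / 0.66055.
⟨V⟩ = 0.58149.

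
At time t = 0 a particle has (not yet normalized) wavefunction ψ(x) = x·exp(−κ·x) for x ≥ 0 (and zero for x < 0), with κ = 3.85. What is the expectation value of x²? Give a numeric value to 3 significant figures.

⟨x²⟩ = ∫ x²·|ψ|² dx / ∫|ψ|² dx (integrals over the domain).
Every integrand reduces to terms xʲ·e^(−2κx) on [0, ∞); use ∫₀^∞ xʲ·e^(−2κx) dx = j!/(2κ)^(j+1).
State is unnormalized: ∫|ψ|² dx = 0.0043808, and ∫ψ*·x²·ψ dx = 0.00088666, so ⟨x²⟩ = 0.00088666 / 0.0043808.
⟨x²⟩ = 0.20240.

0.202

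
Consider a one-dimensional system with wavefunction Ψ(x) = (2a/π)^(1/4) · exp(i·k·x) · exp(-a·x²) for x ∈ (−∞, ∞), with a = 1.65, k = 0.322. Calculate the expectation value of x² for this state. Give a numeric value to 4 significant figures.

0.1515

⟨x²⟩ = ∫ x²·|Ψ|² dx (integrals over the domain).
Gaussian moments: ∫x^(2j)·e^(−2ax²) dx = (2j−1)!!/(4a)^j · √(π/(2a)), odd powers integrate to 0; here √(π/(2a)) = 0.97570.
⟨x²⟩ = 0.15152.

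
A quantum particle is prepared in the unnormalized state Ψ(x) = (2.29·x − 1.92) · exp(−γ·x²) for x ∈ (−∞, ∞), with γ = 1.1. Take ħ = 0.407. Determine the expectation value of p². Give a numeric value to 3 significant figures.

0.271

p² Ψ = −ħ² d²Ψ/dx²; ⟨p²⟩ = −ħ² ∫ Ψ*·Ψ'' dx / ∫|Ψ|² dx.
Expand each integrand as polynomial × e^(−2γx²) and use ∫x^(2j)·e^(−2γx²) dx = (2j−1)!!/(4γ)^j · √(π/(2γ)), odd powers → 0; here √(π/(2γ)) = 1.1950. Differentiate with the product rule, d/dx e^(−γx²) = −2γx·e^(−γx²).
State is unnormalized: ∫|Ψ|² dx = 5.8294, and ∫Ψ*·(−ħ² Ψ'') dx = 1.5812, so ⟨p²⟩ = 1.5812 / 5.8294.
⟨p²⟩ = 0.27125.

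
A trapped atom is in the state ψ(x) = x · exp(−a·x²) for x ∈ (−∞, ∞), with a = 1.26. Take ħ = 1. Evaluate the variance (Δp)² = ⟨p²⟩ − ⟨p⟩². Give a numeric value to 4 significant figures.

Compute ⟨p⟩ and ⟨p²⟩ separately; (Δp)² = ⟨p²⟩ − ⟨p⟩².
Expand each integrand as polynomial × e^(−2ax²) and use ∫x^(2j)·e^(−2ax²) dx = (2j−1)!!/(4a)^j · √(π/(2a)), odd powers → 0; here √(π/(2a)) = 1.1165. Differentiate with the product rule, d/dx e^(−ax²) = −2ax·e^(−ax²).
Normalization: ∫|ψ|² dx = 0.22154.
⟨p⟩ = 0.0000 and ⟨p²⟩ = 3.7800.
(Δp)² = 3.7800 − (0.0000)² = 3.7800.

3.780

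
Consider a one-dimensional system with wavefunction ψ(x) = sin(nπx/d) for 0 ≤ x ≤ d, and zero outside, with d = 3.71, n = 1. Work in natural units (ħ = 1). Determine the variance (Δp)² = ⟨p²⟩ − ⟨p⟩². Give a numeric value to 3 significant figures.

0.717

Compute ⟨p⟩ and ⟨p²⟩ separately; (Δp)² = ⟨p²⟩ − ⟨p⟩².
d/dx sin(nπx/d) = (nπ/d)·cos(nπx/d) and d²/dx² sin(nπx/d) = −(nπ/d)²·sin(nπx/d); on 0 ≤ x ≤ d, ∫sin²(nπx/d) dx = d/2 and ∫sin(nπx/d)·cos(nπx/d) dx = 0.
Normalization: ∫|ψ|² dx = 1.8550.
⟨p⟩ = 0.0000 and ⟨p²⟩ = 0.71705.
(Δp)² = 0.71705 − (0.0000)² = 0.71705.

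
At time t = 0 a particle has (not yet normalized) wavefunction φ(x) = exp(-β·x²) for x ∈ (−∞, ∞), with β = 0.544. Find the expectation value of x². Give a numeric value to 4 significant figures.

⟨x²⟩ = ∫ x²·|φ|² dx / ∫|φ|² dx (integrals over the domain).
Gaussian moments: ∫x^(2j)·e^(−2βx²) dx = (2j−1)!!/(4β)^j · √(π/(2β)), odd powers integrate to 0; here √(π/(2β)) = 1.6993.
State is unnormalized: ∫|φ|² dx = 1.6993, and ∫φ*·x²·φ dx = 0.78091, so ⟨x²⟩ = 0.78091 / 1.6993.
⟨x²⟩ = 0.45956.

0.4596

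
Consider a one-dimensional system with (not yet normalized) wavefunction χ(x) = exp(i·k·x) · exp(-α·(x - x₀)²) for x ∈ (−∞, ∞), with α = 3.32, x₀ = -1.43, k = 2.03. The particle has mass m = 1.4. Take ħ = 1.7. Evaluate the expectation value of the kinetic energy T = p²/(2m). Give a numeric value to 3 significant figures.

7.68

T = −(ħ²/2m) d²/dx², so ⟨T⟩ = −(ħ²/2m) ∫ χ*·χ'' dx / ∫|χ|² dx; with m = 1.4.
Gaussian moments (u = x − x₀): ∫u^(2j)·e^(−2αu²) du = (2j−1)!!/(4α)^j · √(π/(2α)), odd powers integrate to 0; here √(π/(2α)) = 0.68785. Derivatives: χ′ = (ik − 2αu)·χ, χ″ = ((ik − 2αu)² − 2α)·χ; the odd-in-u pieces drop out.
State is unnormalized: ∫|χ|² dx = 0.68785, and ∫χ*·(−ħ²/2m · χ'') dx = 5.2827, so ⟨T⟩ = 5.2827 / 0.68785.
⟨T⟩ = 7.6801.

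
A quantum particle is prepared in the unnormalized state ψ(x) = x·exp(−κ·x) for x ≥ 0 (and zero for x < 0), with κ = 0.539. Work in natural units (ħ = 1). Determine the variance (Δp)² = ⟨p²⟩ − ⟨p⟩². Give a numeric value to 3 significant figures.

Compute ⟨p⟩ and ⟨p²⟩ separately; (Δp)² = ⟨p²⟩ − ⟨p⟩².
Differentiate x·exp(−κ·x) with the product rule; every integrand then reduces to terms xʲ·e^(−2κx) on [0, ∞), with ∫₀^∞ xʲ·e^(−2κx) dx = j!/(2κ)^(j+1).
Normalization: ∫|ψ|² dx = 1.5965.
⟨p⟩ = 0.0000 and ⟨p²⟩ = 0.29052.
(Δp)² = 0.29052 − (0.0000)² = 0.29052.

0.291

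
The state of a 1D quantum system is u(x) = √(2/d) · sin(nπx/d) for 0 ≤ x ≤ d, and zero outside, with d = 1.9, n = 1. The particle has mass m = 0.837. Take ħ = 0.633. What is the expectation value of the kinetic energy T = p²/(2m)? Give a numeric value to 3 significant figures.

0.654

T = −(ħ²/2m) d²/dx², so ⟨T⟩ = −(ħ²/2m) ∫ u*·u'' dx; with m = 0.837.
d/dx sin(nπx/d) = (nπ/d)·cos(nπx/d) and d²/dx² sin(nπx/d) = −(nπ/d)²·sin(nπx/d); on 0 ≤ x ≤ d, ∫sin²(nπx/d) dx = d/2 and ∫sin(nπx/d)·cos(nπx/d) dx = 0.
⟨T⟩ = 0.65440.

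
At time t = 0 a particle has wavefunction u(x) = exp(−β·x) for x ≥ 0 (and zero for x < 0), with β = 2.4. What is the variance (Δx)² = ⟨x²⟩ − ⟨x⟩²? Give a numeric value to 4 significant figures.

0.04340

Compute ⟨x⟩ and ⟨x²⟩ separately, then (Δx)² = ⟨x²⟩ − ⟨x⟩².
Every integrand reduces to terms xʲ·e^(−2βx) on [0, ∞); use ∫₀^∞ xʲ·e^(−2βx) dx = j!/(2β)^(j+1).
Normalization: ∫|u|² dx = 0.20833.
⟨x⟩ = 0.20833 and ⟨x²⟩ = 0.086806.
(Δx)² = 0.086806 − (0.20833)² = 0.043403.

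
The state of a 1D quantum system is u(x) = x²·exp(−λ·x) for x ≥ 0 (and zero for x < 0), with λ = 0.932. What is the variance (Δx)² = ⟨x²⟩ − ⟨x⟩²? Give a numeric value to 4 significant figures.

Compute ⟨x⟩ and ⟨x²⟩ separately, then (Δx)² = ⟨x²⟩ − ⟨x⟩².
Every integrand reduces to terms xʲ·e^(−2λx) on [0, ∞); use ∫₀^∞ xʲ·e^(−2λx) dx = j!/(2λ)^(j+1).
Normalization: ∫|u|² dx = 1.0666.
⟨x⟩ = 2.6824 and ⟨x²⟩ = 8.6343.
(Δx)² = 8.6343 − (2.6824)² = 1.4391.

1.439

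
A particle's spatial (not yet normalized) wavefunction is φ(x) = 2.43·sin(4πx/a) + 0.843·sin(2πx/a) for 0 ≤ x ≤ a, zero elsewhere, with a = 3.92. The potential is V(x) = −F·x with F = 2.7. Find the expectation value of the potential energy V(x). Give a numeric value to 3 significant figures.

-5.29

⟨V⟩ = ∫ V(x)·|φ|² dx / ∫|φ|² dx.
On 0 ≤ x ≤ a (j ≠ l): ∫sin²(jπx/a) dx = a/2, ∫sin(jπx/a)·sin(lπx/a) dx = 0; diagonal moments ∫x·sin²(jπx/a) dx = a²/4, ∫x²·sin²(jπx/a) dx = a³·(1/6 − 1/(4j²π²)); cross terms ∫x·sin(jπx/a)·sin(lπx/a) dx = 0 for j + l even and −4jla²/(π²(j² − l²)²) for j + l odd, ∫x²·sin(jπx/a)·sin(lπx/a) dx = (−1)^(j+l)·4jla³/(π²(j² − l²)²); higher powers the same way via product-to-sum and parts.
State is unnormalized: ∫|φ|² dx = 12.966, and ∫φ*·V(x)·φ dx = -68.619, so ⟨V⟩ = -68.619 / 12.966.
⟨V⟩ = -5.2920.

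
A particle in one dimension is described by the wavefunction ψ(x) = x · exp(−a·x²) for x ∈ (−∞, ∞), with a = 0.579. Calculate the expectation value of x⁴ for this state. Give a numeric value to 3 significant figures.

⟨x⁴⟩ = ∫ x⁴·|ψ|² dx / ∫|ψ|² dx (integrals over the domain).
Expand each integrand as polynomial × e^(−2ax²) and use ∫x^(2j)·e^(−2ax²) dx = (2j−1)!!/(4a)^j · √(π/(2a)), odd powers → 0; here √(π/(2a)) = 1.6471.
State is unnormalized: ∫|ψ|² dx = 0.71118, and ∫ψ*·x⁴·ψ dx = 1.9888, so ⟨x⁴⟩ = 1.9888 / 0.71118.
⟨x⁴⟩ = 2.7965.

2.80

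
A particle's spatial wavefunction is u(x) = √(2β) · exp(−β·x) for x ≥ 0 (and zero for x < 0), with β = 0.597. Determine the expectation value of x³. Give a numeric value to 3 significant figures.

⟨x³⟩ = ∫ x³·|u|² dx (integrals over the domain).
Every integrand reduces to terms xʲ·e^(−2βx) on [0, ∞); use ∫₀^∞ xʲ·e^(−2βx) dx = j!/(2β)^(j+1).
⟨x³⟩ = 3.5248.

3.52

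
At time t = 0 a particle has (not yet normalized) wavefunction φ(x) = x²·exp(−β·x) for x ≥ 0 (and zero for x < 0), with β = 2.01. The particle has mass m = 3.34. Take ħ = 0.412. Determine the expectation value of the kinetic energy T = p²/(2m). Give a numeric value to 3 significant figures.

T = −(ħ²/2m) d²/dx², so ⟨T⟩ = −(ħ²/2m) ∫ φ*·φ'' dx / ∫|φ|² dx; with m = 3.34.
Differentiate x²·exp(−β·x) with the product rule; every integrand then reduces to terms xʲ·e^(−2βx) on [0, ∞), with ∫₀^∞ xʲ·e^(−2βx) dx = j!/(2β)^(j+1).
State is unnormalized: ∫|φ|² dx = 0.022860, and ∫φ*·(−ħ²/2m · φ'') dx = 0.00078229, so ⟨T⟩ = 0.00078229 / 0.022860.
⟨T⟩ = 0.034221.

0.0342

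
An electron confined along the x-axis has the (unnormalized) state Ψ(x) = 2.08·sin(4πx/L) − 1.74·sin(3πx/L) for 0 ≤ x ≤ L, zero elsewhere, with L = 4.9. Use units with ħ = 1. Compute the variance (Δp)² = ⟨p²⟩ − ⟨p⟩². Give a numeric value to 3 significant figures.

5.39

Compute ⟨p⟩ and ⟨p²⟩ separately; (Δp)² = ⟨p²⟩ − ⟨p⟩².
d²/dx² sin(jπx/L) = −(jπ/L)²·sin(jπx/L); on 0 ≤ x ≤ L, ∫sin²(jπx/L) dx = L/2 and ∫sin(jπx/L)·sin(lπx/L) dx = 0 for j ≠ l, so only diagonal terms survive in ∫|Ψ|² and ∫Ψ·Ψ″; ∫Ψ·Ψ′ dx = [Ψ²/2] between the walls = 0.
Normalization: ∫|Ψ|² dx = 18.017.
⟨p⟩ = 0.0000 and ⟨p²⟩ = 5.3924.
(Δp)² = 5.3924 − (0.0000)² = 5.3924.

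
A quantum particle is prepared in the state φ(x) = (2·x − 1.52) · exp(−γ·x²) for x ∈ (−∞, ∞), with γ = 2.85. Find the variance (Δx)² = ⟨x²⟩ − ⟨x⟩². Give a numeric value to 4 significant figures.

0.07069

Compute ⟨x⟩ and ⟨x²⟩ separately, then (Δx)² = ⟨x²⟩ − ⟨x⟩².
Expand each integrand as polynomial × e^(−2γx²) and use ∫x^(2j)·e^(−2γx²) dx = (2j−1)!!/(4γ)^j · √(π/(2γ)), odd powers → 0; here √(π/(2γ)) = 0.74240.
Normalization: ∫|φ|² dx = 1.9757.
⟨x⟩ = -0.20041 and ⟨x²⟩ = 0.11085.
(Δx)² = 0.11085 − (-0.20041)² = 0.070688.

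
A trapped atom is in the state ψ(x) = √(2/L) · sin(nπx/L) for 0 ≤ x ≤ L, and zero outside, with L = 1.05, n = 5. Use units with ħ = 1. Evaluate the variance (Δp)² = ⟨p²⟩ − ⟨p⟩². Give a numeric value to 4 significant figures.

Compute ⟨p⟩ and ⟨p²⟩ separately; (Δp)² = ⟨p²⟩ − ⟨p⟩².
d/dx sin(nπx/L) = (nπ/L)·cos(nπx/L) and d²/dx² sin(nπx/L) = −(nπ/L)²·sin(nπx/L); on 0 ≤ x ≤ L, ∫sin²(nπx/L) dx = L/2 and ∫sin(nπx/L)·cos(nπx/L) dx = 0.
⟨p⟩ = 0.0000 and ⟨p²⟩ = 223.80.
(Δp)² = 223.80 − (0.0000)² = 223.80.

223.8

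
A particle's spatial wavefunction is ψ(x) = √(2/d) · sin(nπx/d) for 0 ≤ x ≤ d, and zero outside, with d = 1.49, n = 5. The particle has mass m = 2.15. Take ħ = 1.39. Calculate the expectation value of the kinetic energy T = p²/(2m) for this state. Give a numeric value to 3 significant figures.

T = −(ħ²/2m) d²/dx², so ⟨T⟩ = −(ħ²/2m) ∫ ψ*·ψ'' dx; with m = 2.15.
d/dx sin(nπx/d) = (nπ/d)·cos(nπx/d) and d²/dx² sin(nπx/d) = −(nπ/d)²·sin(nπx/d); on 0 ≤ x ≤ d, ∫sin²(nπx/d) dx = d/2 and ∫sin(nπx/d)·cos(nπx/d) dx = 0.
⟨T⟩ = 49.938.

49.9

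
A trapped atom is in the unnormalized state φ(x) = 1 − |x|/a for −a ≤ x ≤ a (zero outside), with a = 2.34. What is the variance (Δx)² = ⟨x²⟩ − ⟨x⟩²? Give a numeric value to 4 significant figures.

Compute ⟨x⟩ and ⟨x²⟩ separately, then (Δx)² = ⟨x²⟩ − ⟨x⟩².
φ is even, so ∫ over [−a, a] = 2∫₀ᵃ with φ = 1 − x/a there: ∫₀ᵃ (1 − x/a)² dx = a/3, ∫₀ᵃ x²(1 − x/a)² dx = a³/30, ∫₀ᵃ x⁴(1 − x/a)² dx = a⁵/105.
Normalization: ∫|φ|² dx = 1.5600.
⟨x⟩ = 0.0000 and ⟨x²⟩ = 0.54756.
(Δx)² = 0.54756 − (0.0000)² = 0.54756.

0.5476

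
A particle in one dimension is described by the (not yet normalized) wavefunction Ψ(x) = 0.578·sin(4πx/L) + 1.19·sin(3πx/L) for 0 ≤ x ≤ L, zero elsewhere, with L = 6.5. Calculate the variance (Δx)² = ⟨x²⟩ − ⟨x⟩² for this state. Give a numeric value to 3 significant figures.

Compute ⟨x⟩ and ⟨x²⟩ separately, then (Δx)² = ⟨x²⟩ − ⟨x⟩².
On 0 ≤ x ≤ L (j ≠ l): ∫sin²(jπx/L) dx = L/2, ∫sin(jπx/L)·sin(lπx/L) dx = 0; diagonal moments ∫x·sin²(jπx/L) dx = L²/4, ∫x²·sin²(jπx/L) dx = L³·(1/6 − 1/(4j²π²)); cross terms ∫x·sin(jπx/L)·sin(lπx/L) dx = 0 for j + l even and −4jlL²/(π²(j² − l²)²) for j + l odd, ∫x²·sin(jπx/L)·sin(lπx/L) dx = (−1)^(j+l)·4jlL³/(π²(j² − l²)²); higher powers the same way via product-to-sum and parts.
Normalization: ∫|Ψ|² dx = 5.6881.
⟨x⟩ = 2.2358 and ⟨x²⟩ = 7.2733.
(Δx)² = 7.2733 − (2.2358)² = 2.2743.

2.27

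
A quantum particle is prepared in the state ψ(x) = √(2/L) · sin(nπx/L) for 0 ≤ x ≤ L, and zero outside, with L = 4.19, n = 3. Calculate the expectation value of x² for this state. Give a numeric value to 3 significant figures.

5.75

⟨x²⟩ = ∫ x²·|ψ|² dx (integrals over the domain).
With sin²θ = (1 − cos2θ)/2 on 0 ≤ x ≤ L: ∫sin²(nπx/L) dx = L/2, ∫x·sin²(nπx/L) dx = L²/4, ∫x²·sin²(nπx/L) dx = L³·(1/6 − 1/(4n²π²)); higher powers xᵏ the same way, integrating xᵏ·cos(2nπx/L) by parts.
⟨x²⟩ = 5.7532.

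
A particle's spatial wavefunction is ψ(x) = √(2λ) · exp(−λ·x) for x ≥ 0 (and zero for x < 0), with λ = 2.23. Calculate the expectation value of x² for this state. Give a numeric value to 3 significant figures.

⟨x²⟩ = ∫ x²·|ψ|² dx (integrals over the domain).
Every integrand reduces to terms xʲ·e^(−2λx) on [0, ∞); use ∫₀^∞ xʲ·e^(−2λx) dx = j!/(2λ)^(j+1).
⟨x²⟩ = 0.10054.

0.101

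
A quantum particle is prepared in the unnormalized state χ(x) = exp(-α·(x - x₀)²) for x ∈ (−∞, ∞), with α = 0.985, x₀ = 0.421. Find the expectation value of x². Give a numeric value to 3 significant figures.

0.431

⟨x²⟩ = ∫ x²·|χ|² dx / ∫|χ|² dx (integrals over the domain).
Gaussian moments (u = x − x₀): ∫u^(2j)·e^(−2αu²) du = (2j−1)!!/(4α)^j · √(π/(2α)), odd powers integrate to 0; here √(π/(2α)) = 1.2628.
State is unnormalized: ∫|χ|² dx = 1.2628, and ∫χ*·x²·χ dx = 0.54434, so ⟨x²⟩ = 0.54434 / 1.2628.
⟨x²⟩ = 0.43105.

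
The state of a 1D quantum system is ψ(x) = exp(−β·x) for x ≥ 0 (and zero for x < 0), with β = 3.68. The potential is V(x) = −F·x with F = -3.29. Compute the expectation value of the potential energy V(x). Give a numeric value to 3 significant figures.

0.447

⟨V⟩ = ∫ V(x)·|ψ|² dx / ∫|ψ|² dx.
Every integrand reduces to terms xʲ·e^(−2βx) on [0, ∞); use ∫₀^∞ xʲ·e^(−2βx) dx = j!/(2β)^(j+1).
State is unnormalized: ∫|ψ|² dx = 0.13587, and ∫ψ*·V(x)·ψ dx = 0.060735, so ⟨V⟩ = 0.060735 / 0.13587.
⟨V⟩ = 0.44701.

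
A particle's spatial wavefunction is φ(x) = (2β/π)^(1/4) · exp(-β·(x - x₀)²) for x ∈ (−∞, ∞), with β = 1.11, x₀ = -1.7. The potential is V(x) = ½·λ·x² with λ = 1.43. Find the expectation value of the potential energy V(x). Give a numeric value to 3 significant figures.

2.23

⟨V⟩ = ∫ V(x)·|φ|² dx.
Gaussian moments (u = x − x₀): ∫u^(2j)·e^(−2βu²) du = (2j−1)!!/(4β)^j · √(π/(2β)), odd powers integrate to 0; here √(π/(2β)) = 1.1896.
⟨V⟩ = 2.2274.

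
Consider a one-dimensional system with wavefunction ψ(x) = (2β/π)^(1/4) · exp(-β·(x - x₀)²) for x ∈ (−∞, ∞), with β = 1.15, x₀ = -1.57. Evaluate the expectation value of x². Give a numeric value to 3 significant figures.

⟨x²⟩ = ∫ x²·|ψ|² dx (integrals over the domain).
Gaussian moments (u = x − x₀): ∫u^(2j)·e^(−2βu²) du = (2j−1)!!/(4β)^j · √(π/(2β)), odd powers integrate to 0; here √(π/(2β)) = 1.1687.
⟨x²⟩ = 2.6823.

2.68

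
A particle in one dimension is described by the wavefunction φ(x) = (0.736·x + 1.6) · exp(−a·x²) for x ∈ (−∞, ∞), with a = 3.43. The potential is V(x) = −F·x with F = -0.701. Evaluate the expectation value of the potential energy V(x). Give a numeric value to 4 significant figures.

⟨V⟩ = ∫ V(x)·|φ|² dx / ∫|φ|² dx.
Expand each integrand as polynomial × e^(−2ax²) and use ∫x^(2j)·e^(−2ax²) dx = (2j−1)!!/(4a)^j · √(π/(2a)), odd powers → 0; here √(π/(2a)) = 0.67673.
State is unnormalized: ∫|φ|² dx = 1.7591, and ∫φ*·V(x)·φ dx = 0.081434, so ⟨V⟩ = 0.081434 / 1.7591.
⟨V⟩ = 0.046292.

0.04629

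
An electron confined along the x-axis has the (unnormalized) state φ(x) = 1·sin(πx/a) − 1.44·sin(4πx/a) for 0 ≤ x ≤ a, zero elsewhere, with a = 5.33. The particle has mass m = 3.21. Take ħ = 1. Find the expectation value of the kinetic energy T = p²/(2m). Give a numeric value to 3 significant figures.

0.602

T = −(ħ²/2m) d²/dx², so ⟨T⟩ = −(ħ²/2m) ∫ φ*·φ'' dx / ∫|φ|² dx; with m = 3.21.
d²/dx² sin(jπx/a) = −(jπ/a)²·sin(jπx/a); on 0 ≤ x ≤ a, ∫sin²(jπx/a) dx = a/2 and ∫sin(jπx/a)·sin(lπx/a) dx = 0 for j ≠ l, so only diagonal terms survive in ∫|φ|² and ∫φ·φ″; ∫φ·φ′ dx = [φ²/2] between the walls = 0.
State is unnormalized: ∫|φ|² dx = 8.1911, and ∫φ*·(−ħ²/2m · φ'') dx = 4.9289, so ⟨T⟩ = 4.9289 / 8.1911.
⟨T⟩ = 0.60173.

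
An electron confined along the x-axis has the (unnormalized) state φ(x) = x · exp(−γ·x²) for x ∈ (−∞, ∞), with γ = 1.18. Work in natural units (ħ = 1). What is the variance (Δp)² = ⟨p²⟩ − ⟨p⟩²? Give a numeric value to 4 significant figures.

3.540

Compute ⟨p⟩ and ⟨p²⟩ separately; (Δp)² = ⟨p²⟩ − ⟨p⟩².
Expand each integrand as polynomial × e^(−2γx²) and use ∫x^(2j)·e^(−2γx²) dx = (2j−1)!!/(4γ)^j · √(π/(2γ)), odd powers → 0; here √(π/(2γ)) = 1.1538. Differentiate with the product rule, d/dx e^(−γx²) = −2γx·e^(−γx²).
Normalization: ∫|φ|² dx = 0.24444.
⟨p⟩ = 0.0000 and ⟨p²⟩ = 3.5400.
(Δp)² = 3.5400 − (0.0000)² = 3.5400.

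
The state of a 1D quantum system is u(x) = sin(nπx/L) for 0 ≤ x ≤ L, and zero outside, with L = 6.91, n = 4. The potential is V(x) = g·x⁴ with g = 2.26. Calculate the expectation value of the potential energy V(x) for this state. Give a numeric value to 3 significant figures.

⟨V⟩ = ∫ V(x)·|u|² dx / ∫|u|² dx.
With sin²θ = (1 − cos2θ)/2 on 0 ≤ x ≤ L: ∫sin²(nπx/L) dx = L/2, ∫x·sin²(nπx/L) dx = L²/4, ∫x²·sin²(nπx/L) dx = L³·(1/6 − 1/(4n²π²)); higher powers xᵏ the same way, integrating xᵏ·cos(2nπx/L) by parts.
State is unnormalized: ∫|u|² dx = 3.4550, and ∫u*·V(x)·u dx = 3448.7, so ⟨V⟩ = 3448.7 / 3.4550.
⟨V⟩ = 998.19.

998.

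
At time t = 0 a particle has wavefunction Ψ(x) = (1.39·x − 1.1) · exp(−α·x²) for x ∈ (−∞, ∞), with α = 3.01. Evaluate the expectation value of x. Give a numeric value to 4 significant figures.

⟨x⟩ = ∫ x·|Ψ|² dx / ∫|Ψ|² dx (integrals over the domain).
Expand each integrand as polynomial × e^(−2αx²) and use ∫x^(2j)·e^(−2αx²) dx = (2j−1)!!/(4α)^j · √(π/(2α)), odd powers → 0; here √(π/(2α)) = 0.72240.
State is unnormalized: ∫|Ψ|² dx = 0.99003, and ∫Ψ*·x·Ψ dx = -0.18348, so ⟨x⟩ = -0.18348 / 0.99003.
⟨x⟩ = -0.18533.

-0.1853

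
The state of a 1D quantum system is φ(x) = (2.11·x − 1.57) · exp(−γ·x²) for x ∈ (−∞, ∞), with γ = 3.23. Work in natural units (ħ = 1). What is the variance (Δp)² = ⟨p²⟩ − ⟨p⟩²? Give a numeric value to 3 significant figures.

Compute ⟨p⟩ and ⟨p²⟩ separately; (Δp)² = ⟨p²⟩ − ⟨p⟩².
Expand each integrand as polynomial × e^(−2γx²) and use ∫x^(2j)·e^(−2γx²) dx = (2j−1)!!/(4γ)^j · √(π/(2γ)), odd powers → 0; here √(π/(2γ)) = 0.69736. Differentiate with the product rule, d/dx e^(−γx²) = −2γx·e^(−γx²).
Normalization: ∫|φ|² dx = 1.9592.
⟨p⟩ = 0.0000 and ⟨p²⟩ = 4.0223.
(Δp)² = 4.0223 − (0.0000)² = 4.0223.

4.02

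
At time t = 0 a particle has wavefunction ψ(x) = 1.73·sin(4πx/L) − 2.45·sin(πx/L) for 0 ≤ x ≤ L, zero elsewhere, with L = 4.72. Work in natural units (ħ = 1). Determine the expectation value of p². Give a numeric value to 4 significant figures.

p² ψ = −ħ² d²ψ/dx²; ⟨p²⟩ = −ħ² ∫ ψ*·ψ'' dx / ∫|ψ|² dx.
d²/dx² sin(jπx/L) = −(jπ/L)²·sin(jπx/L); on 0 ≤ x ≤ L, ∫sin²(jπx/L) dx = L/2 and ∫sin(jπx/L)·sin(lπx/L) dx = 0 for j ≠ l, so only diagonal terms survive in ∫|ψ|² and ∫ψ·ψ″; ∫ψ·ψ′ dx = [ψ²/2] between the walls = 0.
State is unnormalized: ∫|ψ|² dx = 21.229, and ∫ψ*·(−ħ² ψ'') dx = 56.341, so ⟨p²⟩ = 56.341 / 21.229.
⟨p²⟩ = 2.6540.

2.654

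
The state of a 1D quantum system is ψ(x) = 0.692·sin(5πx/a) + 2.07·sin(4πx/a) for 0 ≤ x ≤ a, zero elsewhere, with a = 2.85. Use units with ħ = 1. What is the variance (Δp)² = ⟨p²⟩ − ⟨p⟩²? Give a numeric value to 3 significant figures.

20.5

Compute ⟨p⟩ and ⟨p²⟩ separately; (Δp)² = ⟨p²⟩ − ⟨p⟩².
d²/dx² sin(jπx/a) = −(jπ/a)²·sin(jπx/a); on 0 ≤ x ≤ a, ∫sin²(jπx/a) dx = a/2 and ∫sin(jπx/a)·sin(lπx/a) dx = 0 for j ≠ l, so only diagonal terms survive in ∫|ψ|² and ∫ψ·ψ″; ∫ψ·ψ′ dx = [ψ²/2] between the walls = 0.
Normalization: ∫|ψ|² dx = 6.7884.
⟨p⟩ = 0.0000 and ⟨p²⟩ = 20.541.
(Δp)² = 20.541 − (0.0000)² = 20.541.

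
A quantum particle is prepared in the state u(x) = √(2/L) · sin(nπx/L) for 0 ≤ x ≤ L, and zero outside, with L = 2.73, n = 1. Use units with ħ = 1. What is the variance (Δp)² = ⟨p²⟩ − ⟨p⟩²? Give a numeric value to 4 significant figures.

Compute ⟨p⟩ and ⟨p²⟩ separately; (Δp)² = ⟨p²⟩ − ⟨p⟩².
d/dx sin(nπx/L) = (nπ/L)·cos(nπx/L) and d²/dx² sin(nπx/L) = −(nπ/L)²·sin(nπx/L); on 0 ≤ x ≤ L, ∫sin²(nπx/L) dx = L/2 and ∫sin(nπx/L)·cos(nπx/L) dx = 0.
⟨p⟩ = 0.0000 and ⟨p²⟩ = 1.3243.
(Δp)² = 1.3243 − (0.0000)² = 1.3243.

1.324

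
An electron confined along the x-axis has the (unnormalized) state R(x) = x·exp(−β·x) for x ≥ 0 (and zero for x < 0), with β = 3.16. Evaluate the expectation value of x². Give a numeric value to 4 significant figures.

⟨x²⟩ = ∫ x²·|R|² dx / ∫|R|² dx (integrals over the domain).
Every integrand reduces to terms xʲ·e^(−2βx) on [0, ∞); use ∫₀^∞ xʲ·e^(−2βx) dx = j!/(2β)^(j+1).
State is unnormalized: ∫|R|² dx = 0.0079228, and ∫R*·x²·R dx = 0.0023803, so ⟨x²⟩ = 0.0023803 / 0.0079228.
⟨x²⟩ = 0.30043.

0.3004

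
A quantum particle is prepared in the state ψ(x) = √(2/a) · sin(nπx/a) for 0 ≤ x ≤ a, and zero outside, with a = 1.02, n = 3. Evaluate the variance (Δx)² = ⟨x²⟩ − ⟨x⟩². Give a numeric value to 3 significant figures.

Compute ⟨x⟩ and ⟨x²⟩ separately, then (Δx)² = ⟨x²⟩ − ⟨x⟩².
With sin²θ = (1 − cos2θ)/2 on 0 ≤ x ≤ a: ∫sin²(nπx/a) dx = a/2, ∫x·sin²(nπx/a) dx = a²/4, ∫x²·sin²(nπx/a) dx = a³·(1/6 − 1/(4n²π²)); higher powers xᵏ the same way, integrating xᵏ·cos(2nπx/a) by parts.
⟨x⟩ = 0.51000 and ⟨x²⟩ = 0.34094.
(Δx)² = 0.34094 − (0.51000)² = 0.080844.

0.0808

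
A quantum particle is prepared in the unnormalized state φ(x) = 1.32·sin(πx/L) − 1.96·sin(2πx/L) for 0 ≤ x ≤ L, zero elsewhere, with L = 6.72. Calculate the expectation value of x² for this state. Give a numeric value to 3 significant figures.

21.5

⟨x²⟩ = ∫ x²·|φ|² dx / ∫|φ|² dx (integrals over the domain).
On 0 ≤ x ≤ L (j ≠ l): ∫sin²(jπx/L) dx = L/2, ∫sin(jπx/L)·sin(lπx/L) dx = 0; diagonal moments ∫x·sin²(jπx/L) dx = L²/4, ∫x²·sin²(jπx/L) dx = L³·(1/6 − 1/(4j²π²)); cross terms ∫x·sin(jπx/L)·sin(lπx/L) dx = 0 for j + l even and −4jlL²/(π²(j² − l²)²) for j + l odd, ∫x²·sin(jπx/L)·sin(lπx/L) dx = (−1)^(j+l)·4jlL³/(π²(j² − l²)²); higher powers the same way via product-to-sum and parts.
State is unnormalized: ∫|φ|² dx = 18.762, and ∫φ*·x²·φ dx = 403.07, so ⟨x²⟩ = 403.07 / 18.762.
⟨x²⟩ = 21.483.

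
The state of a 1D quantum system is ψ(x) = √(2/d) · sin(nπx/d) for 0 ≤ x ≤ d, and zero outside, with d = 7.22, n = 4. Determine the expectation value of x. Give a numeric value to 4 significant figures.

3.610

⟨x⟩ = ∫ x·|ψ|² dx (integrals over the domain).
With sin²θ = (1 − cos2θ)/2 on 0 ≤ x ≤ d: ∫sin²(nπx/d) dx = d/2, ∫x·sin²(nπx/d) dx = d²/4, ∫x²·sin²(nπx/d) dx = d³·(1/6 − 1/(4n²π²)); higher powers xᵏ the same way, integrating xᵏ·cos(2nπx/d) by parts.
⟨x⟩ = 3.6100.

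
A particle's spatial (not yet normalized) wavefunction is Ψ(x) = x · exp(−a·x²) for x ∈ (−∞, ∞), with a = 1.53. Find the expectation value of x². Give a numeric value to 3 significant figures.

0.490

⟨x²⟩ = ∫ x²·|Ψ|² dx / ∫|Ψ|² dx (integrals over the domain).
Expand each integrand as polynomial × e^(−2ax²) and use ∫x^(2j)·e^(−2ax²) dx = (2j−1)!!/(4a)^j · √(π/(2a)), odd powers → 0; here √(π/(2a)) = 1.0132.
State is unnormalized: ∫|Ψ|² dx = 0.16556, and ∫Ψ*·x²·Ψ dx = 0.081158, so ⟨x²⟩ = 0.081158 / 0.16556.
⟨x²⟩ = 0.49020.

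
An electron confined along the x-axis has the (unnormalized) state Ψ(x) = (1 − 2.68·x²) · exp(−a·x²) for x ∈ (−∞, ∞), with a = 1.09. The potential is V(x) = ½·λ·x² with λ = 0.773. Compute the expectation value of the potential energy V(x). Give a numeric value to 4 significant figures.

⟨V⟩ = ∫ V(x)·|Ψ|² dx / ∫|Ψ|² dx.
Expand each integrand as polynomial × e^(−2ax²) and use ∫x^(2j)·e^(−2ax²) dx = (2j−1)!!/(4a)^j · √(π/(2a)), odd powers → 0; here √(π/(2a)) = 1.2005.
State is unnormalized: ∫|Ψ|² dx = 1.0854, and ∫Ψ*·V(x)·Ψ dx = 0.31706, so ⟨V⟩ = 0.31706 / 1.0854.
⟨V⟩ = 0.29212.

0.2921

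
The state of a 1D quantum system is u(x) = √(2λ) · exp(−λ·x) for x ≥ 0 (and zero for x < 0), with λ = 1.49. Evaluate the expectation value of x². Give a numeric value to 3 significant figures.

0.225

⟨x²⟩ = ∫ x²·|u|² dx (integrals over the domain).
Every integrand reduces to terms xʲ·e^(−2λx) on [0, ∞); use ∫₀^∞ xʲ·e^(−2λx) dx = j!/(2λ)^(j+1).
⟨x²⟩ = 0.22522.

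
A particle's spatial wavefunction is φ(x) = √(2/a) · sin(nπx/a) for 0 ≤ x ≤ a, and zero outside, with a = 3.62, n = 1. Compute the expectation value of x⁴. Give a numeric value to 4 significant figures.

⟨x⁴⟩ = ∫ x⁴·|φ|² dx (integrals over the domain).
With sin²θ = (1 − cos2θ)/2 on 0 ≤ x ≤ a: ∫sin²(nπx/a) dx = a/2, ∫x·sin²(nπx/a) dx = a²/4, ∫x²·sin²(nπx/a) dx = a³·(1/6 − 1/(4n²π²)); higher powers xᵏ the same way, integrating xᵏ·cos(2nπx/a) by parts.
⟨x⁴⟩ = 19.590.

19.59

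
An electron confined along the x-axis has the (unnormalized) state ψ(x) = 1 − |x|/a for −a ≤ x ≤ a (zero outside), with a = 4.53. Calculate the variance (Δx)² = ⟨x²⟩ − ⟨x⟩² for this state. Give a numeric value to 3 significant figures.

Compute ⟨x⟩ and ⟨x²⟩ separately, then (Δx)² = ⟨x²⟩ − ⟨x⟩².
ψ is even, so ∫ over [−a, a] = 2∫₀ᵃ with ψ = 1 − x/a there: ∫₀ᵃ (1 − x/a)² dx = a/3, ∫₀ᵃ x²(1 − x/a)² dx = a³/30, ∫₀ᵃ x⁴(1 − x/a)² dx = a⁵/105.
Normalization: ∫|ψ|² dx = 3.0200.
⟨x⟩ = 0.0000 and ⟨x²⟩ = 2.0521.
(Δx)² = 2.0521 − (0.0000)² = 2.0521.

2.05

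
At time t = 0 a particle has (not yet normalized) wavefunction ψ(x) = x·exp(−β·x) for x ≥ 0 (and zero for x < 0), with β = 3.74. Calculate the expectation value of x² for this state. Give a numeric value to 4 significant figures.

0.2145

⟨x²⟩ = ∫ x²·|ψ|² dx / ∫|ψ|² dx (integrals over the domain).
Every integrand reduces to terms xʲ·e^(−2βx) on [0, ∞); use ∫₀^∞ xʲ·e^(−2βx) dx = j!/(2β)^(j+1).
State is unnormalized: ∫|ψ|² dx = 0.0047789, and ∫ψ*·x²·ψ dx = 0.0010250, so ⟨x²⟩ = 0.0010250 / 0.0047789.
⟨x²⟩ = 0.21448.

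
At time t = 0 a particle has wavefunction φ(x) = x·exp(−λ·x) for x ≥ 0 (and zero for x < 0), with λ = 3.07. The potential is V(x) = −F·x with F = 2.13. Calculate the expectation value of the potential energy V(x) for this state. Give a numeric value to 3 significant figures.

-1.04

⟨V⟩ = ∫ V(x)·|φ|² dx / ∫|φ|² dx.
Every integrand reduces to terms xʲ·e^(−2λx) on [0, ∞); use ∫₀^∞ xʲ·e^(−2λx) dx = j!/(2λ)^(j+1).
State is unnormalized: ∫|φ|² dx = 0.0086402, and ∫φ*·V(x)·φ dx = -0.0089920, so ⟨V⟩ = -0.0089920 / 0.0086402.
⟨V⟩ = -1.0407.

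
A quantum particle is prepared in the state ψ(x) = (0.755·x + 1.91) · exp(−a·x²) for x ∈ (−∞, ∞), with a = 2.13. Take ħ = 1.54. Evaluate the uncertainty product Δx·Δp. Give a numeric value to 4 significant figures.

0.7700

Δx = √(⟨x²⟩−⟨x⟩²), Δp = √(⟨p²⟩−⟨p⟩²).
Expand each integrand as polynomial × e^(−2ax²) and use ∫x^(2j)·e^(−2ax²) dx = (2j−1)!!/(4a)^j · √(π/(2a)), odd powers → 0; here √(π/(2a)) = 0.85876. Differentiate with the product rule, d/dx e^(−ax²) = −2ax·e^(−ax²).
Normalization: ∫|ψ|² dx = 3.1903.
⟨x⟩ = 0.091120, ⟨x²⟩ = 0.12160 ⇒ Δx = 0.33659.
⟨p⟩ = 0.0000, ⟨p²⟩ = 5.2335 ⇒ Δp = 2.2877.
Δx·Δp = 0.77002.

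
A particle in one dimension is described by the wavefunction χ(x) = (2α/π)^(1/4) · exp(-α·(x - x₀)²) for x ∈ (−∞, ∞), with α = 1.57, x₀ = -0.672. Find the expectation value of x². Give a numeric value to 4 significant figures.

0.6108

⟨x²⟩ = ∫ x²·|χ|² dx (integrals over the domain).
Gaussian moments (u = x − x₀): ∫u^(2j)·e^(−2αu²) du = (2j−1)!!/(4α)^j · √(π/(2α)), odd powers integrate to 0; here √(π/(2α)) = 1.0003.
⟨x²⟩ = 0.61082.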